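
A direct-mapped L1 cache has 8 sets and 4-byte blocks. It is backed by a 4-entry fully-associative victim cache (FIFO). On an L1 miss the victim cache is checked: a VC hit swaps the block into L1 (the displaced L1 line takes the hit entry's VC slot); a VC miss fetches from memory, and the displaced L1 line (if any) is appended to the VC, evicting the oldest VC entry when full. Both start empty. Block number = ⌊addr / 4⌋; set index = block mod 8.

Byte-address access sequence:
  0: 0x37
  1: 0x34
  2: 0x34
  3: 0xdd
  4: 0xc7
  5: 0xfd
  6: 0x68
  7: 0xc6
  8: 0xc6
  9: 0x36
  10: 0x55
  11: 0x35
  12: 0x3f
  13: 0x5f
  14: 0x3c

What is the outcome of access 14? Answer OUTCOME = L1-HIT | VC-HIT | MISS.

0: 0x37 (blk 13, set 5) → MISS  vc=[]
1: 0x34 (blk 13, set 5) → L1-HIT  vc=[]
2: 0x34 (blk 13, set 5) → L1-HIT  vc=[]
3: 0xdd (blk 55, set 7) → MISS  vc=[]
4: 0xc7 (blk 49, set 1) → MISS  vc=[]
5: 0xfd (blk 63, set 7) → MISS  vc=[55]
6: 0x68 (blk 26, set 2) → MISS  vc=[55]
7: 0xc6 (blk 49, set 1) → L1-HIT  vc=[55]
8: 0xc6 (blk 49, set 1) → L1-HIT  vc=[55]
9: 0x36 (blk 13, set 5) → L1-HIT  vc=[55]
10: 0x55 (blk 21, set 5) → MISS  vc=[55, 13]
11: 0x35 (blk 13, set 5) → VC-HIT  vc=[55, 21]
12: 0x3f (blk 15, set 7) → MISS  vc=[55, 21, 63]
13: 0x5f (blk 23, set 7) → MISS  vc=[55, 21, 63, 15]
14: 0x3c (blk 15, set 7) → VC-HIT  vc=[55, 21, 63, 23]

OUTCOME = VC-HIT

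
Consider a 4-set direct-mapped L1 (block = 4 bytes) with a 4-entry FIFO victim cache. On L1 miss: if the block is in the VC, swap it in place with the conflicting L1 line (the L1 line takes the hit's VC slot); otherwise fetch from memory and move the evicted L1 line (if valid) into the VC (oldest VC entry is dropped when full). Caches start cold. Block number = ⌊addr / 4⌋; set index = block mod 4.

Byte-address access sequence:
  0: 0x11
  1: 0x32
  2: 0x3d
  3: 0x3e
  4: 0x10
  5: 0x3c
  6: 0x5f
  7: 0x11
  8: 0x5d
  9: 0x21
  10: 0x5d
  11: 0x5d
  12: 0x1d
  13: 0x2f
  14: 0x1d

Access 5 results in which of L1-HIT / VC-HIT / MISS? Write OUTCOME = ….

0: 0x11 (blk 4, set 0) → MISS  vc=[]
1: 0x32 (blk 12, set 0) → MISS  vc=[4]
2: 0x3d (blk 15, set 3) → MISS  vc=[4]
3: 0x3e (blk 15, set 3) → L1-HIT  vc=[4]
4: 0x10 (blk 4, set 0) → VC-HIT  vc=[12]
5: 0x3c (blk 15, set 3) → L1-HIT  vc=[12]
6: 0x5f (blk 23, set 3) → MISS  vc=[12, 15]
7: 0x11 (blk 4, set 0) → L1-HIT  vc=[12, 15]
8: 0x5d (blk 23, set 3) → L1-HIT  vc=[12, 15]
9: 0x21 (blk 8, set 0) → MISS  vc=[12, 15, 4]
10: 0x5d (blk 23, set 3) → L1-HIT  vc=[12, 15, 4]
11: 0x5d (blk 23, set 3) → L1-HIT  vc=[12, 15, 4]
12: 0x1d (blk 7, set 3) → MISS  vc=[12, 15, 4, 23]
13: 0x2f (blk 11, set 3) → MISS  vc=[15, 4, 23, 7]
14: 0x1d (blk 7, set 3) → VC-HIT  vc=[15, 4, 23, 11]

OUTCOME = L1-HIT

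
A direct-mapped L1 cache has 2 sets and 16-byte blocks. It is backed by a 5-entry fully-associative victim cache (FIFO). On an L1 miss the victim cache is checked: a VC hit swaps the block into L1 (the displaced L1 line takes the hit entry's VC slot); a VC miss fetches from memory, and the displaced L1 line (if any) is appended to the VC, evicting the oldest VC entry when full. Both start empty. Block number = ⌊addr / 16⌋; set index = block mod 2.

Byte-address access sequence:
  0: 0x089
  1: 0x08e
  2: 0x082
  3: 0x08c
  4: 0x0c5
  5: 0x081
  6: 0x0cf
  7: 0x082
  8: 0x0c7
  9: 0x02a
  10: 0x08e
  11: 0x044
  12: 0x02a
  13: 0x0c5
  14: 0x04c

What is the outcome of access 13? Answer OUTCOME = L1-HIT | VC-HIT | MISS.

OUTCOME = VC-HIT

0: 0x89 (blk 8, set 0) → MISS  vc=[]
1: 0x8e (blk 8, set 0) → L1-HIT  vc=[]
2: 0x82 (blk 8, set 0) → L1-HIT  vc=[]
3: 0x8c (blk 8, set 0) → L1-HIT  vc=[]
4: 0xc5 (blk 12, set 0) → MISS  vc=[8]
5: 0x81 (blk 8, set 0) → VC-HIT  vc=[12]
6: 0xcf (blk 12, set 0) → VC-HIT  vc=[8]
7: 0x82 (blk 8, set 0) → VC-HIT  vc=[12]
8: 0xc7 (blk 12, set 0) → VC-HIT  vc=[8]
9: 0x2a (blk 2, set 0) → MISS  vc=[8, 12]
10: 0x8e (blk 8, set 0) → VC-HIT  vc=[2, 12]
11: 0x44 (blk 4, set 0) → MISS  vc=[2, 12, 8]
12: 0x2a (blk 2, set 0) → VC-HIT  vc=[4, 12, 8]
13: 0xc5 (blk 12, set 0) → VC-HIT  vc=[4, 2, 8]
14: 0x4c (blk 4, set 0) → VC-HIT  vc=[12, 2, 8]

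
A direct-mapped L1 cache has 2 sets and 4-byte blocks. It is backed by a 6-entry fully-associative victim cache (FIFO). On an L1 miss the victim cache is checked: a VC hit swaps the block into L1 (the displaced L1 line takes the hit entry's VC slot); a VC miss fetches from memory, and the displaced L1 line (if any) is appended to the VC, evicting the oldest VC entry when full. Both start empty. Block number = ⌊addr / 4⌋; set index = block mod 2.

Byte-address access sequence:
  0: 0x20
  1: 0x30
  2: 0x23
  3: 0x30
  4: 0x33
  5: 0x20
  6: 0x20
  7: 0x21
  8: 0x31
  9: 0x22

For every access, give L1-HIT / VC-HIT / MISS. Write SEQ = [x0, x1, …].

0: 0x20 (blk 8, set 0) → MISS  vc=[]
1: 0x30 (blk 12, set 0) → MISS  vc=[8]
2: 0x23 (blk 8, set 0) → VC-HIT  vc=[12]
3: 0x30 (blk 12, set 0) → VC-HIT  vc=[8]
4: 0x33 (blk 12, set 0) → L1-HIT  vc=[8]
5: 0x20 (blk 8, set 0) → VC-HIT  vc=[12]
6: 0x20 (blk 8, set 0) → L1-HIT  vc=[12]
7: 0x21 (blk 8, set 0) → L1-HIT  vc=[12]
8: 0x31 (blk 12, set 0) → VC-HIT  vc=[8]
9: 0x22 (blk 8, set 0) → VC-HIT  vc=[12]

SEQ = [MISS, MISS, VC-HIT, VC-HIT, L1-HIT, VC-HIT, L1-HIT, L1-HIT, VC-HIT, VC-HIT]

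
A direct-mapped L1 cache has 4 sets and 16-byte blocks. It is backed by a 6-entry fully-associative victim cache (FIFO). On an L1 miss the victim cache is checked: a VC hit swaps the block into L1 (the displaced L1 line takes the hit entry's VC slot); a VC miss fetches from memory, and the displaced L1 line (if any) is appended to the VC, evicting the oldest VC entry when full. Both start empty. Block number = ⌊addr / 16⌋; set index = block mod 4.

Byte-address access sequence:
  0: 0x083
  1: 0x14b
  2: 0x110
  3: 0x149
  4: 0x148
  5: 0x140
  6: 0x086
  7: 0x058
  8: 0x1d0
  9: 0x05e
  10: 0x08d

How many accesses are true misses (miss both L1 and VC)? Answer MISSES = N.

MISSES = 5

  [0] addr=0x83 blk=8 s=0: MISS | VC []
  [1] addr=0x14b blk=20 s=0: MISS | VC [8]
  [2] addr=0x110 blk=17 s=1: MISS | VC [8]
  [3] addr=0x149 blk=20 s=0: L1-HIT | VC [8]
  [4] addr=0x148 blk=20 s=0: L1-HIT | VC [8]
  [5] addr=0x140 blk=20 s=0: L1-HIT | VC [8]
  [6] addr=0x86 blk=8 s=0: VC-HIT | VC [20]
  [7] addr=0x58 blk=5 s=1: MISS | VC [20, 17]
  [8] addr=0x1d0 blk=29 s=1: MISS | VC [20, 17, 5]
  [9] addr=0x5e blk=5 s=1: VC-HIT | VC [20, 17, 29]
  [10] addr=0x8d blk=8 s=0: L1-HIT | VC [20, 17, 29]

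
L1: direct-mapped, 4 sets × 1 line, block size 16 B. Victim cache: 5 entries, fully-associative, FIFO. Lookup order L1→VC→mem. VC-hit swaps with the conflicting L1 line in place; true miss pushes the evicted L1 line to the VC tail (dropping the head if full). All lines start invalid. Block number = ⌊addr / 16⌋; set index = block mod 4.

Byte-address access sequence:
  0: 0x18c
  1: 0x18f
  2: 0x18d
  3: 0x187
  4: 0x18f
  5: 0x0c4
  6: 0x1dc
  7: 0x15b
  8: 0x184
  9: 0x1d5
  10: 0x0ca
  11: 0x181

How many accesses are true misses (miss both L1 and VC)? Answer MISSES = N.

MISSES = 4

0: 0x18c (blk 24, set 0) → MISS  vc=[]
1: 0x18f (blk 24, set 0) → L1-HIT  vc=[]
2: 0x18d (blk 24, set 0) → L1-HIT  vc=[]
3: 0x187 (blk 24, set 0) → L1-HIT  vc=[]
4: 0x18f (blk 24, set 0) → L1-HIT  vc=[]
5: 0xc4 (blk 12, set 0) → MISS  vc=[24]
6: 0x1dc (blk 29, set 1) → MISS  vc=[24]
7: 0x15b (blk 21, set 1) → MISS  vc=[24, 29]
8: 0x184 (blk 24, set 0) → VC-HIT  vc=[12, 29]
9: 0x1d5 (blk 29, set 1) → VC-HIT  vc=[12, 21]
10: 0xca (blk 12, set 0) → VC-HIT  vc=[24, 21]
11: 0x181 (blk 24, set 0) → VC-HIT  vc=[12, 21]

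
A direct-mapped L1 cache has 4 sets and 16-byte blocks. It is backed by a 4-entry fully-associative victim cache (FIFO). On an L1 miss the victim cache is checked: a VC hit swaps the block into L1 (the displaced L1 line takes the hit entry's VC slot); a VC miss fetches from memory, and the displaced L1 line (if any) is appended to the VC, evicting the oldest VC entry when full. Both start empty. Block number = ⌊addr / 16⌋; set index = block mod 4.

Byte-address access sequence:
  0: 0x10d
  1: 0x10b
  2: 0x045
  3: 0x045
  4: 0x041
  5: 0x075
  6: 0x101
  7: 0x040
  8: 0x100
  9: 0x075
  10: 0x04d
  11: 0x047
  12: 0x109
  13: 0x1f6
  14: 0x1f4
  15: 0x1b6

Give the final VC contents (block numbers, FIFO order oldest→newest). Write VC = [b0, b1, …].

#0 0x10d→b16/s0 MISS; vc=[]
#1 0x10b→b16/s0 L1-HIT; vc=[]
#2 0x45→b4/s0 MISS; vc=[16]
#3 0x45→b4/s0 L1-HIT; vc=[16]
#4 0x41→b4/s0 L1-HIT; vc=[16]
#5 0x75→b7/s3 MISS; vc=[16]
#6 0x101→b16/s0 VC-HIT; vc=[4]
#7 0x40→b4/s0 VC-HIT; vc=[16]
#8 0x100→b16/s0 VC-HIT; vc=[4]
#9 0x75→b7/s3 L1-HIT; vc=[4]
#10 0x4d→b4/s0 VC-HIT; vc=[16]
#11 0x47→b4/s0 L1-HIT; vc=[16]
#12 0x109→b16/s0 VC-HIT; vc=[4]
#13 0x1f6→b31/s3 MISS; vc=[4,7]
#14 0x1f4→b31/s3 L1-HIT; vc=[4,7]
#15 0x1b6→b27/s3 MISS; vc=[4,7,31]

VC = [4, 7, 31]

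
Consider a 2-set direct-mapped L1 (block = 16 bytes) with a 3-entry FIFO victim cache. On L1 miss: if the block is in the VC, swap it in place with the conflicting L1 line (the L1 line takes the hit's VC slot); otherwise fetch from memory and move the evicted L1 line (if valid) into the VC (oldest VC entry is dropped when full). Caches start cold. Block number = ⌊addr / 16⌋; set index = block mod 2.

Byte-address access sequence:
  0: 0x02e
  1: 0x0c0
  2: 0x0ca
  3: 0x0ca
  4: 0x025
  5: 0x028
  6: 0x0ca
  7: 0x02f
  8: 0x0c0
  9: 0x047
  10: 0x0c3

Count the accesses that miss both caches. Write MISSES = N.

MISSES = 3

0: 0x2e (blk 2, set 0) → MISS  vc=[]
1: 0xc0 (blk 12, set 0) → MISS  vc=[2]
2: 0xca (blk 12, set 0) → L1-HIT  vc=[2]
3: 0xca (blk 12, set 0) → L1-HIT  vc=[2]
4: 0x25 (blk 2, set 0) → VC-HIT  vc=[12]
5: 0x28 (blk 2, set 0) → L1-HIT  vc=[12]
6: 0xca (blk 12, set 0) → VC-HIT  vc=[2]
7: 0x2f (blk 2, set 0) → VC-HIT  vc=[12]
8: 0xc0 (blk 12, set 0) → VC-HIT  vc=[2]
9: 0x47 (blk 4, set 0) → MISS  vc=[2, 12]
10: 0xc3 (blk 12, set 0) → VC-HIT  vc=[2, 4]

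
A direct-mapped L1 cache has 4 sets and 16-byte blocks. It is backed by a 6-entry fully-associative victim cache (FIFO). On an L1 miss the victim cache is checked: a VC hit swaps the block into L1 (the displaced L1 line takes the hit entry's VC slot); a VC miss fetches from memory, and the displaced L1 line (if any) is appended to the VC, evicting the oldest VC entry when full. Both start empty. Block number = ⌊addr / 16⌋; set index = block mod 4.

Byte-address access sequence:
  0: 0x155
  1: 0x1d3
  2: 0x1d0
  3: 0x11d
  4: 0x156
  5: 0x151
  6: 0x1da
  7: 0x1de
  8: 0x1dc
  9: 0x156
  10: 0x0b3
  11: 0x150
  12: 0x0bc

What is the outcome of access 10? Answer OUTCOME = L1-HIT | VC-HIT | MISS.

#0 0x155→b21/s1 MISS; vc=[]
#1 0x1d3→b29/s1 MISS; vc=[21]
#2 0x1d0→b29/s1 L1-HIT; vc=[21]
#3 0x11d→b17/s1 MISS; vc=[21,29]
#4 0x156→b21/s1 VC-HIT; vc=[17,29]
#5 0x151→b21/s1 L1-HIT; vc=[17,29]
#6 0x1da→b29/s1 VC-HIT; vc=[17,21]
#7 0x1de→b29/s1 L1-HIT; vc=[17,21]
#8 0x1dc→b29/s1 L1-HIT; vc=[17,21]
#9 0x156→b21/s1 VC-HIT; vc=[17,29]
#10 0xb3→b11/s3 MISS; vc=[17,29]
#11 0x150→b21/s1 L1-HIT; vc=[17,29]
#12 0xbc→b11/s3 L1-HIT; vc=[17,29]

OUTCOME = MISS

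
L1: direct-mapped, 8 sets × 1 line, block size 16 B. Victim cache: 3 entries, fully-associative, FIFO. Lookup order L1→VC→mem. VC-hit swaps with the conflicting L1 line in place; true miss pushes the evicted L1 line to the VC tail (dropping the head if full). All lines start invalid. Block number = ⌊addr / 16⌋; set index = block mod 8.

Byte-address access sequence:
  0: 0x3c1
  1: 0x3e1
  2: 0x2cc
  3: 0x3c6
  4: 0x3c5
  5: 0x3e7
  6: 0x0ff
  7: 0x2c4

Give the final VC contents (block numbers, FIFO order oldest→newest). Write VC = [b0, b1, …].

VC = [60]

  [0] addr=0x3c1 blk=60 s=4: MISS | VC []
  [1] addr=0x3e1 blk=62 s=6: MISS | VC []
  [2] addr=0x2cc blk=44 s=4: MISS | VC [60]
  [3] addr=0x3c6 blk=60 s=4: VC-HIT | VC [44]
  [4] addr=0x3c5 blk=60 s=4: L1-HIT | VC [44]
  [5] addr=0x3e7 blk=62 s=6: L1-HIT | VC [44]
  [6] addr=0xff blk=15 s=7: MISS | VC [44]
  [7] addr=0x2c4 blk=44 s=4: VC-HIT | VC [60]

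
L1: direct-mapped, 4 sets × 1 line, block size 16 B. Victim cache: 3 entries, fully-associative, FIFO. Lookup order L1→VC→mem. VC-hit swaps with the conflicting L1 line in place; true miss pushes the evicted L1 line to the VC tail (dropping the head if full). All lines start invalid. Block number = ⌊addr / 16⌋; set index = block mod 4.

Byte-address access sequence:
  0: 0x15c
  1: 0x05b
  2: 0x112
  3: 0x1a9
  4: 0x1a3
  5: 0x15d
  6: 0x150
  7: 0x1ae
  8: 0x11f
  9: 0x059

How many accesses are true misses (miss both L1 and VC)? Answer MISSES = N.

  [0] addr=0x15c blk=21 s=1: MISS | VC []
  [1] addr=0x5b blk=5 s=1: MISS | VC [21]
  [2] addr=0x112 blk=17 s=1: MISS | VC [21, 5]
  [3] addr=0x1a9 blk=26 s=2: MISS | VC [21, 5]
  [4] addr=0x1a3 blk=26 s=2: L1-HIT | VC [21, 5]
  [5] addr=0x15d blk=21 s=1: VC-HIT | VC [17, 5]
  [6] addr=0x150 blk=21 s=1: L1-HIT | VC [17, 5]
  [7] addr=0x1ae blk=26 s=2: L1-HIT | VC [17, 5]
  [8] addr=0x11f blk=17 s=1: VC-HIT | VC [21, 5]
  [9] addr=0x59 blk=5 s=1: VC-HIT | VC [21, 17]

MISSES = 4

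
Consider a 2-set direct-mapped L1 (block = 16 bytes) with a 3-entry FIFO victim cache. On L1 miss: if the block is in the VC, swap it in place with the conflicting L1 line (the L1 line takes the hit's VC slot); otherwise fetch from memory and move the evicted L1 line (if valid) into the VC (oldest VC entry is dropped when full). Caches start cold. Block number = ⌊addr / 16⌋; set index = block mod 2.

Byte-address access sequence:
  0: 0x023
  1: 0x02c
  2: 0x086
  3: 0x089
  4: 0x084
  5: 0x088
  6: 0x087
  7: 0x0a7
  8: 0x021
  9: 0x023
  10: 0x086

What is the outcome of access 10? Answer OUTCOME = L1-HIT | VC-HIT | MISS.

0: 0x23 (blk 2, set 0) → MISS  vc=[]
1: 0x2c (blk 2, set 0) → L1-HIT  vc=[]
2: 0x86 (blk 8, set 0) → MISS  vc=[2]
3: 0x89 (blk 8, set 0) → L1-HIT  vc=[2]
4: 0x84 (blk 8, set 0) → L1-HIT  vc=[2]
5: 0x88 (blk 8, set 0) → L1-HIT  vc=[2]
6: 0x87 (blk 8, set 0) → L1-HIT  vc=[2]
7: 0xa7 (blk 10, set 0) → MISS  vc=[2, 8]
8: 0x21 (blk 2, set 0) → VC-HIT  vc=[10, 8]
9: 0x23 (blk 2, set 0) → L1-HIT  vc=[10, 8]
10: 0x86 (blk 8, set 0) → VC-HIT  vc=[10, 2]

OUTCOME = VC-HIT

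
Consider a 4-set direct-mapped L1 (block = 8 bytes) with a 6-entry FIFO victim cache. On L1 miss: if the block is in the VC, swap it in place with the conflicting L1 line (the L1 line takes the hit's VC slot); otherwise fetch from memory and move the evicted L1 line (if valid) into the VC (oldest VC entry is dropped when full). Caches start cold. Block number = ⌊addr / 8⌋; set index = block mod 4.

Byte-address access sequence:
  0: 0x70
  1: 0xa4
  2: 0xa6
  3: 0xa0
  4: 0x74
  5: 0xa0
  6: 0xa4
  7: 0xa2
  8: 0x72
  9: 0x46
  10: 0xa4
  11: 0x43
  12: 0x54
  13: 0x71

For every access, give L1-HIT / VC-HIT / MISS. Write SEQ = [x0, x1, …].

  [0] addr=0x70 blk=14 s=2: MISS | VC []
  [1] addr=0xa4 blk=20 s=0: MISS | VC []
  [2] addr=0xa6 blk=20 s=0: L1-HIT | VC []
  [3] addr=0xa0 blk=20 s=0: L1-HIT | VC []
  [4] addr=0x74 blk=14 s=2: L1-HIT | VC []
  [5] addr=0xa0 blk=20 s=0: L1-HIT | VC []
  [6] addr=0xa4 blk=20 s=0: L1-HIT | VC []
  [7] addr=0xa2 blk=20 s=0: L1-HIT | VC []
  [8] addr=0x72 blk=14 s=2: L1-HIT | VC []
  [9] addr=0x46 blk=8 s=0: MISS | VC [20]
  [10] addr=0xa4 blk=20 s=0: VC-HIT | VC [8]
  [11] addr=0x43 blk=8 s=0: VC-HIT | VC [20]
  [12] addr=0x54 blk=10 s=2: MISS | VC [20, 14]
  [13] addr=0x71 blk=14 s=2: VC-HIT | VC [20, 10]

SEQ = [MISS, MISS, L1-HIT, L1-HIT, L1-HIT, L1-HIT, L1-HIT, L1-HIT, L1-HIT, MISS, VC-HIT, VC-HIT, MISS, VC-HIT]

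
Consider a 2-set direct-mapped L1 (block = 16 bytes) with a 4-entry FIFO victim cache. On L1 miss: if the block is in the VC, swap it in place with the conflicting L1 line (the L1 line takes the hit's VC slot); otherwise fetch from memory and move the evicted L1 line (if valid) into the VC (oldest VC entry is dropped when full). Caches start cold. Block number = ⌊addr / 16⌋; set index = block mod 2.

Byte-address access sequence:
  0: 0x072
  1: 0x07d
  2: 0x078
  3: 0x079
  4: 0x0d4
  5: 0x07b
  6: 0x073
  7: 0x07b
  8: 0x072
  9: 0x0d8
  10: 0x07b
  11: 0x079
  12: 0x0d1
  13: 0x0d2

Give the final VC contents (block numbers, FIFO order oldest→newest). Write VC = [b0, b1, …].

VC = [7]

0: 0x72 (blk 7, set 1) → MISS  vc=[]
1: 0x7d (blk 7, set 1) → L1-HIT  vc=[]
2: 0x78 (blk 7, set 1) → L1-HIT  vc=[]
3: 0x79 (blk 7, set 1) → L1-HIT  vc=[]
4: 0xd4 (blk 13, set 1) → MISS  vc=[7]
5: 0x7b (blk 7, set 1) → VC-HIT  vc=[13]
6: 0x73 (blk 7, set 1) → L1-HIT  vc=[13]
7: 0x7b (blk 7, set 1) → L1-HIT  vc=[13]
8: 0x72 (blk 7, set 1) → L1-HIT  vc=[13]
9: 0xd8 (blk 13, set 1) → VC-HIT  vc=[7]
10: 0x7b (blk 7, set 1) → VC-HIT  vc=[13]
11: 0x79 (blk 7, set 1) → L1-HIT  vc=[13]
12: 0xd1 (blk 13, set 1) → VC-HIT  vc=[7]
13: 0xd2 (blk 13, set 1) → L1-HIT  vc=[7]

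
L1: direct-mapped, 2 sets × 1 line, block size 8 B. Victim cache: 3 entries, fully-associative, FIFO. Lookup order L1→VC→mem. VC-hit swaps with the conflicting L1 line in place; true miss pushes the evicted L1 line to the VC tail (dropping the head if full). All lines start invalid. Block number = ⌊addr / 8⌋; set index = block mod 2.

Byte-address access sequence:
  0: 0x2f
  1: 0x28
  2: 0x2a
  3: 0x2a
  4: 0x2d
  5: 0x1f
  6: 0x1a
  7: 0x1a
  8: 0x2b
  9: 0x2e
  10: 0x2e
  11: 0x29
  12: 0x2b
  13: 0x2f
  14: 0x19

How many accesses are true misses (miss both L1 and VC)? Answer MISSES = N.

  [0] addr=0x2f blk=5 s=1: MISS | VC []
  [1] addr=0x28 blk=5 s=1: L1-HIT | VC []
  [2] addr=0x2a blk=5 s=1: L1-HIT | VC []
  [3] addr=0x2a blk=5 s=1: L1-HIT | VC []
  [4] addr=0x2d blk=5 s=1: L1-HIT | VC []
  [5] addr=0x1f blk=3 s=1: MISS | VC [5]
  [6] addr=0x1a blk=3 s=1: L1-HIT | VC [5]
  [7] addr=0x1a blk=3 s=1: L1-HIT | VC [5]
  [8] addr=0x2b blk=5 s=1: VC-HIT | VC [3]
  [9] addr=0x2e blk=5 s=1: L1-HIT | VC [3]
  [10] addr=0x2e blk=5 s=1: L1-HIT | VC [3]
  [11] addr=0x29 blk=5 s=1: L1-HIT | VC [3]
  [12] addr=0x2b blk=5 s=1: L1-HIT | VC [3]
  [13] addr=0x2f blk=5 s=1: L1-HIT | VC [3]
  [14] addr=0x19 blk=3 s=1: VC-HIT | VC [5]

MISSES = 2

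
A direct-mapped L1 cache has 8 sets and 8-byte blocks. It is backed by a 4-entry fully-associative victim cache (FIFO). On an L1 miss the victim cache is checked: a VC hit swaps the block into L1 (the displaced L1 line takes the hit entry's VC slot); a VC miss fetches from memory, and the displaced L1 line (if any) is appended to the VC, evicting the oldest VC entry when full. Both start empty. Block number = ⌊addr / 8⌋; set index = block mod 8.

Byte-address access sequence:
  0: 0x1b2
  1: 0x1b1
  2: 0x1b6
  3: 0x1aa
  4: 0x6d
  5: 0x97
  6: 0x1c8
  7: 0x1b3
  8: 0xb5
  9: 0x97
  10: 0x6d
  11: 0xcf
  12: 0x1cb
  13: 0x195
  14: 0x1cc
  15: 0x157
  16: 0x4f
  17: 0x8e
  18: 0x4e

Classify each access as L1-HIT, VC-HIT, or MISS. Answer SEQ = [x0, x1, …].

SEQ = [MISS, L1-HIT, L1-HIT, MISS, MISS, MISS, MISS, L1-HIT, MISS, L1-HIT, L1-HIT, MISS, VC-HIT, MISS, L1-HIT, MISS, MISS, MISS, VC-HIT]

#0 0x1b2→b54/s6 MISS; vc=[]
#1 0x1b1→b54/s6 L1-HIT; vc=[]
#2 0x1b6→b54/s6 L1-HIT; vc=[]
#3 0x1aa→b53/s5 MISS; vc=[]
#4 0x6d→b13/s5 MISS; vc=[53]
#5 0x97→b18/s2 MISS; vc=[53]
#6 0x1c8→b57/s1 MISS; vc=[53]
#7 0x1b3→b54/s6 L1-HIT; vc=[53]
#8 0xb5→b22/s6 MISS; vc=[53,54]
#9 0x97→b18/s2 L1-HIT; vc=[53,54]
#10 0x6d→b13/s5 L1-HIT; vc=[53,54]
#11 0xcf→b25/s1 MISS; vc=[53,54,57]
#12 0x1cb→b57/s1 VC-HIT; vc=[53,54,25]
#13 0x195→b50/s2 MISS; vc=[53,54,25,18]
#14 0x1cc→b57/s1 L1-HIT; vc=[53,54,25,18]
#15 0x157→b42/s2 MISS; vc=[54,25,18,50]
#16 0x4f→b9/s1 MISS; vc=[25,18,50,57]
#17 0x8e→b17/s1 MISS; vc=[18,50,57,9]
#18 0x4e→b9/s1 VC-HIT; vc=[18,50,57,17]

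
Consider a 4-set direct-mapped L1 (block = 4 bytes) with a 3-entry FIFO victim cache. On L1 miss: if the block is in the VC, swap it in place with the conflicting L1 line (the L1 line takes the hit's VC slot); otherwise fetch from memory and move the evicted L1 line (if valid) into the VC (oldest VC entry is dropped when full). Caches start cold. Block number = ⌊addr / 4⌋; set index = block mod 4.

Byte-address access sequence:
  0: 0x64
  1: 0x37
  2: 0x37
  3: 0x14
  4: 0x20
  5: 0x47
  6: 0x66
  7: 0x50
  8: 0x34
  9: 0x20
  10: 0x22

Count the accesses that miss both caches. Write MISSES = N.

#0 0x64→b25/s1 MISS; vc=[]
#1 0x37→b13/s1 MISS; vc=[25]
#2 0x37→b13/s1 L1-HIT; vc=[25]
#3 0x14→b5/s1 MISS; vc=[25,13]
#4 0x20→b8/s0 MISS; vc=[25,13]
#5 0x47→b17/s1 MISS; vc=[25,13,5]
#6 0x66→b25/s1 VC-HIT; vc=[17,13,5]
#7 0x50→b20/s0 MISS; vc=[13,5,8]
#8 0x34→b13/s1 VC-HIT; vc=[25,5,8]
#9 0x20→b8/s0 VC-HIT; vc=[25,5,20]
#10 0x22→b8/s0 L1-HIT; vc=[25,5,20]

MISSES = 6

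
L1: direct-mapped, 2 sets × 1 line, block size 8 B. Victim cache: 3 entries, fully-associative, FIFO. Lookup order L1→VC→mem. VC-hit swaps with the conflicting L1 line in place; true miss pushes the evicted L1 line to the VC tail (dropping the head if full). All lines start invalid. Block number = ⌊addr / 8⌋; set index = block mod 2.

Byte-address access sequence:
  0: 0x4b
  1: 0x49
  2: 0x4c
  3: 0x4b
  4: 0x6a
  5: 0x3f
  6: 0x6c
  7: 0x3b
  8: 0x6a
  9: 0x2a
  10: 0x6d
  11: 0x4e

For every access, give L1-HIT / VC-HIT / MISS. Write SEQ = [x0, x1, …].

SEQ = [MISS, L1-HIT, L1-HIT, L1-HIT, MISS, MISS, VC-HIT, VC-HIT, VC-HIT, MISS, VC-HIT, VC-HIT]

  [0] addr=0x4b blk=9 s=1: MISS | VC []
  [1] addr=0x49 blk=9 s=1: L1-HIT | VC []
  [2] addr=0x4c blk=9 s=1: L1-HIT | VC []
  [3] addr=0x4b blk=9 s=1: L1-HIT | VC []
  [4] addr=0x6a blk=13 s=1: MISS | VC [9]
  [5] addr=0x3f blk=7 s=1: MISS | VC [9, 13]
  [6] addr=0x6c blk=13 s=1: VC-HIT | VC [9, 7]
  [7] addr=0x3b blk=7 s=1: VC-HIT | VC [9, 13]
  [8] addr=0x6a blk=13 s=1: VC-HIT | VC [9, 7]
  [9] addr=0x2a blk=5 s=1: MISS | VC [9, 7, 13]
  [10] addr=0x6d blk=13 s=1: VC-HIT | VC [9, 7, 5]
  [11] addr=0x4e blk=9 s=1: VC-HIT | VC [13, 7, 5]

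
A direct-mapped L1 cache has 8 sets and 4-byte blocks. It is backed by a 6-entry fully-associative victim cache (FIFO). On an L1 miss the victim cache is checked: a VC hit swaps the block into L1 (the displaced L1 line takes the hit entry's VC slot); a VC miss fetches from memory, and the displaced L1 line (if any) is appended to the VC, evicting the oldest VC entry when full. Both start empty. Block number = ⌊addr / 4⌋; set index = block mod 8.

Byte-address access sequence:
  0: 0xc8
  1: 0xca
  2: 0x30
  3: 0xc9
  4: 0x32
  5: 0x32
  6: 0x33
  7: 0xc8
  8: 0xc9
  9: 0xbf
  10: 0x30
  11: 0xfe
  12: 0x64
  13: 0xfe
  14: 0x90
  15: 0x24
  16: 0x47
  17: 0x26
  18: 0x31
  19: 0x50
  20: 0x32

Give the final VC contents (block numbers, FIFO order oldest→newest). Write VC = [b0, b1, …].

  [0] addr=0xc8 blk=50 s=2: MISS | VC []
  [1] addr=0xca blk=50 s=2: L1-HIT | VC []
  [2] addr=0x30 blk=12 s=4: MISS | VC []
  [3] addr=0xc9 blk=50 s=2: L1-HIT | VC []
  [4] addr=0x32 blk=12 s=4: L1-HIT | VC []
  [5] addr=0x32 blk=12 s=4: L1-HIT | VC []
  [6] addr=0x33 blk=12 s=4: L1-HIT | VC []
  [7] addr=0xc8 blk=50 s=2: L1-HIT | VC []
  [8] addr=0xc9 blk=50 s=2: L1-HIT | VC []
  [9] addr=0xbf blk=47 s=7: MISS | VC []
  [10] addr=0x30 blk=12 s=4: L1-HIT | VC []
  [11] addr=0xfe blk=63 s=7: MISS | VC [47]
  [12] addr=0x64 blk=25 s=1: MISS | VC [47]
  [13] addr=0xfe blk=63 s=7: L1-HIT | VC [47]
  [14] addr=0x90 blk=36 s=4: MISS | VC [47, 12]
  [15] addr=0x24 blk=9 s=1: MISS | VC [47, 12, 25]
  [16] addr=0x47 blk=17 s=1: MISS | VC [47, 12, 25, 9]
  [17] addr=0x26 blk=9 s=1: VC-HIT | VC [47, 12, 25, 17]
  [18] addr=0x31 blk=12 s=4: VC-HIT | VC [47, 36, 25, 17]
  [19] addr=0x50 blk=20 s=4: MISS | VC [47, 36, 25, 17, 12]
  [20] addr=0x32 blk=12 s=4: VC-HIT | VC [47, 36, 25, 17, 20]

VC = [47, 36, 25, 17, 20]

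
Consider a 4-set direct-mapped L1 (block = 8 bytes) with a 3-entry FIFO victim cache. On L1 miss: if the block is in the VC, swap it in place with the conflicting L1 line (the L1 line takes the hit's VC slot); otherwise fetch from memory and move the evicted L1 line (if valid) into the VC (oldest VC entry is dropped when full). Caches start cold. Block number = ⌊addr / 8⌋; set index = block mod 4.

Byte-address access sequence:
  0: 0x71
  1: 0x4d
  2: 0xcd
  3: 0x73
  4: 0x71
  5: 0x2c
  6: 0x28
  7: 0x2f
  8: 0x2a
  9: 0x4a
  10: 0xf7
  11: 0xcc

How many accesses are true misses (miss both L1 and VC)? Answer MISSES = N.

#0 0x71→b14/s2 MISS; vc=[]
#1 0x4d→b9/s1 MISS; vc=[]
#2 0xcd→b25/s1 MISS; vc=[9]
#3 0x73→b14/s2 L1-HIT; vc=[9]
#4 0x71→b14/s2 L1-HIT; vc=[9]
#5 0x2c→b5/s1 MISS; vc=[9,25]
#6 0x28→b5/s1 L1-HIT; vc=[9,25]
#7 0x2f→b5/s1 L1-HIT; vc=[9,25]
#8 0x2a→b5/s1 L1-HIT; vc=[9,25]
#9 0x4a→b9/s1 VC-HIT; vc=[5,25]
#10 0xf7→b30/s2 MISS; vc=[5,25,14]
#11 0xcc→b25/s1 VC-HIT; vc=[5,9,14]

MISSES = 5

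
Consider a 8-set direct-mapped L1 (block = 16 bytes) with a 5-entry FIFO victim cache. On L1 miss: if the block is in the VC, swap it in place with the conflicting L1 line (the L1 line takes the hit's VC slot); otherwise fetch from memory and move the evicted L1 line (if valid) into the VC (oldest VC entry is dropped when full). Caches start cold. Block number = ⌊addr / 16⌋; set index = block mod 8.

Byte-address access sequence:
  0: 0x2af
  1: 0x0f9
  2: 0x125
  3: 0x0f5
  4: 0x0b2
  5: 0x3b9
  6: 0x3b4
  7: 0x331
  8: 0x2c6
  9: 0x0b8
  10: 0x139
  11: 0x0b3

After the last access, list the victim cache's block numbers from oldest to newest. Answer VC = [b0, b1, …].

VC = [42, 51, 59, 19]

0: 0x2af (blk 42, set 2) → MISS  vc=[]
1: 0xf9 (blk 15, set 7) → MISS  vc=[]
2: 0x125 (blk 18, set 2) → MISS  vc=[42]
3: 0xf5 (blk 15, set 7) → L1-HIT  vc=[42]
4: 0xb2 (blk 11, set 3) → MISS  vc=[42]
5: 0x3b9 (blk 59, set 3) → MISS  vc=[42, 11]
6: 0x3b4 (blk 59, set 3) → L1-HIT  vc=[42, 11]
7: 0x331 (blk 51, set 3) → MISS  vc=[42, 11, 59]
8: 0x2c6 (blk 44, set 4) → MISS  vc=[42, 11, 59]
9: 0xb8 (blk 11, set 3) → VC-HIT  vc=[42, 51, 59]
10: 0x139 (blk 19, set 3) → MISS  vc=[42, 51, 59, 11]
11: 0xb3 (blk 11, set 3) → VC-HIT  vc=[42, 51, 59, 19]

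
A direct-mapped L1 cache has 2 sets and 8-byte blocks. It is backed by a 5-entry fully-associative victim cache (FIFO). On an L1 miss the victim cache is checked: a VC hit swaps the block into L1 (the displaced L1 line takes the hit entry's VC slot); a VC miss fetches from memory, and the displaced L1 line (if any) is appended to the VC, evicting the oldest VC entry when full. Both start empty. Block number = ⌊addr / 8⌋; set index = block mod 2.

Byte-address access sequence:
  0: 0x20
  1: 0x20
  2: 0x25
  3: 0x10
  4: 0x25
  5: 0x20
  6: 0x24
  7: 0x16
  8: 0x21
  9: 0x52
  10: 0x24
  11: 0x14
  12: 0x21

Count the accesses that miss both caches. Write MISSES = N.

0: 0x20 (blk 4, set 0) → MISS  vc=[]
1: 0x20 (blk 4, set 0) → L1-HIT  vc=[]
2: 0x25 (blk 4, set 0) → L1-HIT  vc=[]
3: 0x10 (blk 2, set 0) → MISS  vc=[4]
4: 0x25 (blk 4, set 0) → VC-HIT  vc=[2]
5: 0x20 (blk 4, set 0) → L1-HIT  vc=[2]
6: 0x24 (blk 4, set 0) → L1-HIT  vc=[2]
7: 0x16 (blk 2, set 0) → VC-HIT  vc=[4]
8: 0x21 (blk 4, set 0) → VC-HIT  vc=[2]
9: 0x52 (blk 10, set 0) → MISS  vc=[2, 4]
10: 0x24 (blk 4, set 0) → VC-HIT  vc=[2, 10]
11: 0x14 (blk 2, set 0) → VC-HIT  vc=[4, 10]
12: 0x21 (blk 4, set 0) → VC-HIT  vc=[2, 10]

MISSES = 3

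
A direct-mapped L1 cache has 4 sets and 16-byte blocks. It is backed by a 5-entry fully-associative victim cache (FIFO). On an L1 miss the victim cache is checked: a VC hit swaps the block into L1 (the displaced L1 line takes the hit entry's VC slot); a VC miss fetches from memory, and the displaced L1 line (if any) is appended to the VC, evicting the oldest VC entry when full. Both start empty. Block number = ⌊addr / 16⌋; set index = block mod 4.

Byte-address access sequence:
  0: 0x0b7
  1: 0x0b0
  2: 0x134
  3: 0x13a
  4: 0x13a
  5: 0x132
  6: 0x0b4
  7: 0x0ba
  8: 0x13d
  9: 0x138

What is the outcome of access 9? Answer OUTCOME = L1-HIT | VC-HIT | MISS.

0: 0xb7 (blk 11, set 3) → MISS  vc=[]
1: 0xb0 (blk 11, set 3) → L1-HIT  vc=[]
2: 0x134 (blk 19, set 3) → MISS  vc=[11]
3: 0x13a (blk 19, set 3) → L1-HIT  vc=[11]
4: 0x13a (blk 19, set 3) → L1-HIT  vc=[11]
5: 0x132 (blk 19, set 3) → L1-HIT  vc=[11]
6: 0xb4 (blk 11, set 3) → VC-HIT  vc=[19]
7: 0xba (blk 11, set 3) → L1-HIT  vc=[19]
8: 0x13d (blk 19, set 3) → VC-HIT  vc=[11]
9: 0x138 (blk 19, set 3) → L1-HIT  vc=[11]

OUTCOME = L1-HIT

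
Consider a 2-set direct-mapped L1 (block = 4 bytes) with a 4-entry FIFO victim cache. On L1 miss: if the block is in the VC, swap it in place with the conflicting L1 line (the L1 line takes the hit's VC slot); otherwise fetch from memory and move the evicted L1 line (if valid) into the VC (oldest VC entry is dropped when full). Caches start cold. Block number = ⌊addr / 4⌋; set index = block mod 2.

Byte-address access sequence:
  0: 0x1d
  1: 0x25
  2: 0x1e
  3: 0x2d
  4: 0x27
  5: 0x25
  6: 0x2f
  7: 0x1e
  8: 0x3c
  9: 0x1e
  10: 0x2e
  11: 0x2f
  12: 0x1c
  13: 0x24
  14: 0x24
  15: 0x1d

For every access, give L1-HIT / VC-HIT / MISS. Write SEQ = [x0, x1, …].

SEQ = [MISS, MISS, VC-HIT, MISS, VC-HIT, L1-HIT, VC-HIT, VC-HIT, MISS, VC-HIT, VC-HIT, L1-HIT, VC-HIT, VC-HIT, L1-HIT, VC-HIT]

  [0] addr=0x1d blk=7 s=1: MISS | VC []
  [1] addr=0x25 blk=9 s=1: MISS | VC [7]
  [2] addr=0x1e blk=7 s=1: VC-HIT | VC [9]
  [3] addr=0x2d blk=11 s=1: MISS | VC [9, 7]
  [4] addr=0x27 blk=9 s=1: VC-HIT | VC [11, 7]
  [5] addr=0x25 blk=9 s=1: L1-HIT | VC [11, 7]
  [6] addr=0x2f blk=11 s=1: VC-HIT | VC [9, 7]
  [7] addr=0x1e blk=7 s=1: VC-HIT | VC [9, 11]
  [8] addr=0x3c blk=15 s=1: MISS | VC [9, 11, 7]
  [9] addr=0x1e blk=7 s=1: VC-HIT | VC [9, 11, 15]
  [10] addr=0x2e blk=11 s=1: VC-HIT | VC [9, 7, 15]
  [11] addr=0x2f blk=11 s=1: L1-HIT | VC [9, 7, 15]
  [12] addr=0x1c blk=7 s=1: VC-HIT | VC [9, 11, 15]
  [13] addr=0x24 blk=9 s=1: VC-HIT | VC [7, 11, 15]
  [14] addr=0x24 blk=9 s=1: L1-HIT | VC [7, 11, 15]
  [15] addr=0x1d blk=7 s=1: VC-HIT | VC [9, 11, 15]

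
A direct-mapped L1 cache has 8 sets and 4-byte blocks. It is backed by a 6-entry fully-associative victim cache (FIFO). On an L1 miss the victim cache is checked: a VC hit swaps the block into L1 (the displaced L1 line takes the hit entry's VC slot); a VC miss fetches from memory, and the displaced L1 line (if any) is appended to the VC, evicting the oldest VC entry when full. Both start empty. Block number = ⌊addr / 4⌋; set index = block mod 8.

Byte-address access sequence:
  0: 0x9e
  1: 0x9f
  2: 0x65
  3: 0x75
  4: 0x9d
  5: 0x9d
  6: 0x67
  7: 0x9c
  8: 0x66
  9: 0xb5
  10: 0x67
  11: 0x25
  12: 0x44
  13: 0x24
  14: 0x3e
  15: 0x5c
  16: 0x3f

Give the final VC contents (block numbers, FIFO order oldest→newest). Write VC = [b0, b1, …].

VC = [29, 25, 17, 39, 23]

0: 0x9e (blk 39, set 7) → MISS  vc=[]
1: 0x9f (blk 39, set 7) → L1-HIT  vc=[]
2: 0x65 (blk 25, set 1) → MISS  vc=[]
3: 0x75 (blk 29, set 5) → MISS  vc=[]
4: 0x9d (blk 39, set 7) → L1-HIT  vc=[]
5: 0x9d (blk 39, set 7) → L1-HIT  vc=[]
6: 0x67 (blk 25, set 1) → L1-HIT  vc=[]
7: 0x9c (blk 39, set 7) → L1-HIT  vc=[]
8: 0x66 (blk 25, set 1) → L1-HIT  vc=[]
9: 0xb5 (blk 45, set 5) → MISS  vc=[29]
10: 0x67 (blk 25, set 1) → L1-HIT  vc=[29]
11: 0x25 (blk 9, set 1) → MISS  vc=[29, 25]
12: 0x44 (blk 17, set 1) → MISS  vc=[29, 25, 9]
13: 0x24 (blk 9, set 1) → VC-HIT  vc=[29, 25, 17]
14: 0x3e (blk 15, set 7) → MISS  vc=[29, 25, 17, 39]
15: 0x5c (blk 23, set 7) → MISS  vc=[29, 25, 17, 39, 15]
16: 0x3f (blk 15, set 7) → VC-HIT  vc=[29, 25, 17, 39, 23]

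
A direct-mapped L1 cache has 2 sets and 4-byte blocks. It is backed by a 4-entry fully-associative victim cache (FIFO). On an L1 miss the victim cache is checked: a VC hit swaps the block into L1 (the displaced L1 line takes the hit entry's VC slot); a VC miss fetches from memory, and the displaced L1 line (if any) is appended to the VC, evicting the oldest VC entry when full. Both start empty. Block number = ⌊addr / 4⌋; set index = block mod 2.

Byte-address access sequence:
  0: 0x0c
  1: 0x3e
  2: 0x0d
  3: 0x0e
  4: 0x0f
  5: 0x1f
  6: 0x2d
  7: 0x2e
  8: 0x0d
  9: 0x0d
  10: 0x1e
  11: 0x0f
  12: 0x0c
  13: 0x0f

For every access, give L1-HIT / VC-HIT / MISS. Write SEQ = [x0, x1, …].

SEQ = [MISS, MISS, VC-HIT, L1-HIT, L1-HIT, MISS, MISS, L1-HIT, VC-HIT, L1-HIT, VC-HIT, VC-HIT, L1-HIT, L1-HIT]

  [0] addr=0xc blk=3 s=1: MISS | VC []
  [1] addr=0x3e blk=15 s=1: MISS | VC [3]
  [2] addr=0xd blk=3 s=1: VC-HIT | VC [15]
  [3] addr=0xe blk=3 s=1: L1-HIT | VC [15]
  [4] addr=0xf blk=3 s=1: L1-HIT | VC [15]
  [5] addr=0x1f blk=7 s=1: MISS | VC [15, 3]
  [6] addr=0x2d blk=11 s=1: MISS | VC [15, 3, 7]
  [7] addr=0x2e blk=11 s=1: L1-HIT | VC [15, 3, 7]
  [8] addr=0xd blk=3 s=1: VC-HIT | VC [15, 11, 7]
  [9] addr=0xd blk=3 s=1: L1-HIT | VC [15, 11, 7]
  [10] addr=0x1e blk=7 s=1: VC-HIT | VC [15, 11, 3]
  [11] addr=0xf blk=3 s=1: VC-HIT | VC [15, 11, 7]
  [12] addr=0xc blk=3 s=1: L1-HIT | VC [15, 11, 7]
  [13] addr=0xf blk=3 s=1: L1-HIT | VC [15, 11, 7]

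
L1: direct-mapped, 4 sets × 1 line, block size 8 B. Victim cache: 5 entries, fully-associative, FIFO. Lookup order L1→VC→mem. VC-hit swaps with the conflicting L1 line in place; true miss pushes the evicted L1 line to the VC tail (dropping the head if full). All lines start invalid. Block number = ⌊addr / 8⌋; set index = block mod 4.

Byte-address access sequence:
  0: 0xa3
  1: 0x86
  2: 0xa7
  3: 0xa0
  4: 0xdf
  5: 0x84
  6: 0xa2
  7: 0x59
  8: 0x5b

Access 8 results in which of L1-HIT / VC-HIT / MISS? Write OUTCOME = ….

  [0] addr=0xa3 blk=20 s=0: MISS | VC []
  [1] addr=0x86 blk=16 s=0: MISS | VC [20]
  [2] addr=0xa7 blk=20 s=0: VC-HIT | VC [16]
  [3] addr=0xa0 blk=20 s=0: L1-HIT | VC [16]
  [4] addr=0xdf blk=27 s=3: MISS | VC [16]
  [5] addr=0x84 blk=16 s=0: VC-HIT | VC [20]
  [6] addr=0xa2 blk=20 s=0: VC-HIT | VC [16]
  [7] addr=0x59 blk=11 s=3: MISS | VC [16, 27]
  [8] addr=0x5b blk=11 s=3: L1-HIT | VC [16, 27]

OUTCOME = L1-HIT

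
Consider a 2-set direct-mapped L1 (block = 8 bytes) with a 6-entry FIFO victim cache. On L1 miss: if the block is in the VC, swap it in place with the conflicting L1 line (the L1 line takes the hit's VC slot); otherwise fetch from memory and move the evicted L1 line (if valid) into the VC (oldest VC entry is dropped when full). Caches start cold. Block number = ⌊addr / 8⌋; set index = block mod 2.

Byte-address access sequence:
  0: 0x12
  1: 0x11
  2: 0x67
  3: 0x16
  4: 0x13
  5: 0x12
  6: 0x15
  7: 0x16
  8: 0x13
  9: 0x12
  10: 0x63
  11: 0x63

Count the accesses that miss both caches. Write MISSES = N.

0: 0x12 (blk 2, set 0) → MISS  vc=[]
1: 0x11 (blk 2, set 0) → L1-HIT  vc=[]
2: 0x67 (blk 12, set 0) → MISS  vc=[2]
3: 0x16 (blk 2, set 0) → VC-HIT  vc=[12]
4: 0x13 (blk 2, set 0) → L1-HIT  vc=[12]
5: 0x12 (blk 2, set 0) → L1-HIT  vc=[12]
6: 0x15 (blk 2, set 0) → L1-HIT  vc=[12]
7: 0x16 (blk 2, set 0) → L1-HIT  vc=[12]
8: 0x13 (blk 2, set 0) → L1-HIT  vc=[12]
9: 0x12 (blk 2, set 0) → L1-HIT  vc=[12]
10: 0x63 (blk 12, set 0) → VC-HIT  vc=[2]
11: 0x63 (blk 12, set 0) → L1-HIT  vc=[2]

MISSES = 2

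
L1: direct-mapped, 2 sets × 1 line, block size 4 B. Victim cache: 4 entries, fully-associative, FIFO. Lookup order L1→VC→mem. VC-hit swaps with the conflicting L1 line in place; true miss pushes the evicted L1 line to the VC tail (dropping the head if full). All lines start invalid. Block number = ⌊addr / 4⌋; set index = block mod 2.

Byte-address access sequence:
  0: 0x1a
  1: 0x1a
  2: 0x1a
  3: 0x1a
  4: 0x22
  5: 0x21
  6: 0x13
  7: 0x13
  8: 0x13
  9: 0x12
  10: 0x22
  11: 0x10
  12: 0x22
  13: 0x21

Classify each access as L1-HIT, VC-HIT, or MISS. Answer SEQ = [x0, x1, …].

SEQ = [MISS, L1-HIT, L1-HIT, L1-HIT, MISS, L1-HIT, MISS, L1-HIT, L1-HIT, L1-HIT, VC-HIT, VC-HIT, VC-HIT, L1-HIT]

  [0] addr=0x1a blk=6 s=0: MISS | VC []
  [1] addr=0x1a blk=6 s=0: L1-HIT | VC []
  [2] addr=0x1a blk=6 s=0: L1-HIT | VC []
  [3] addr=0x1a blk=6 s=0: L1-HIT | VC []
  [4] addr=0x22 blk=8 s=0: MISS | VC [6]
  [5] addr=0x21 blk=8 s=0: L1-HIT | VC [6]
  [6] addr=0x13 blk=4 s=0: MISS | VC [6, 8]
  [7] addr=0x13 blk=4 s=0: L1-HIT | VC [6, 8]
  [8] addr=0x13 blk=4 s=0: L1-HIT | VC [6, 8]
  [9] addr=0x12 blk=4 s=0: L1-HIT | VC [6, 8]
  [10] addr=0x22 blk=8 s=0: VC-HIT | VC [6, 4]
  [11] addr=0x10 blk=4 s=0: VC-HIT | VC [6, 8]
  [12] addr=0x22 blk=8 s=0: VC-HIT | VC [6, 4]
  [13] addr=0x21 blk=8 s=0: L1-HIT | VC [6, 4]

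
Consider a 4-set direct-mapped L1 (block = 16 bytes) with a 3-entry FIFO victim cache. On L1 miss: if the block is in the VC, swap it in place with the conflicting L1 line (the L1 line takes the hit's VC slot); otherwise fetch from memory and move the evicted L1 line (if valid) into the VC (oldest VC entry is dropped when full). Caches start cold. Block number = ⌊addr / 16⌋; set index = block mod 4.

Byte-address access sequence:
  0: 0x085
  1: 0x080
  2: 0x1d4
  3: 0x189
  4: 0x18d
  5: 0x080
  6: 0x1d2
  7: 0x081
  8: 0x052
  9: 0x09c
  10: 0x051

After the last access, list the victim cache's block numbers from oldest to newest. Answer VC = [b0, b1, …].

VC = [24, 29, 9]

#0 0x85→b8/s0 MISS; vc=[]
#1 0x80→b8/s0 L1-HIT; vc=[]
#2 0x1d4→b29/s1 MISS; vc=[]
#3 0x189→b24/s0 MISS; vc=[8]
#4 0x18d→b24/s0 L1-HIT; vc=[8]
#5 0x80→b8/s0 VC-HIT; vc=[24]
#6 0x1d2→b29/s1 L1-HIT; vc=[24]
#7 0x81→b8/s0 L1-HIT; vc=[24]
#8 0x52→b5/s1 MISS; vc=[24,29]
#9 0x9c→b9/s1 MISS; vc=[24,29,5]
#10 0x51→b5/s1 VC-HIT; vc=[24,29,9]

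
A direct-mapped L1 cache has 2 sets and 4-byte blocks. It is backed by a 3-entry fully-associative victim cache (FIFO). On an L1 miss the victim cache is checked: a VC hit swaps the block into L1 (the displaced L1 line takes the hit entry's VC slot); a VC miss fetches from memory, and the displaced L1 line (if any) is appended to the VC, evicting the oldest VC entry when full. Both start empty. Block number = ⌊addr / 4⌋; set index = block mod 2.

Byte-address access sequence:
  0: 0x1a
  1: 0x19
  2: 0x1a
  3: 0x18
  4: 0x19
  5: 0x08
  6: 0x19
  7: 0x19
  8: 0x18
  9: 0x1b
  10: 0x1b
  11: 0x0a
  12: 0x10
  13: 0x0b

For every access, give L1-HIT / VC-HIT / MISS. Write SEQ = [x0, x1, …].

SEQ = [MISS, L1-HIT, L1-HIT, L1-HIT, L1-HIT, MISS, VC-HIT, L1-HIT, L1-HIT, L1-HIT, L1-HIT, VC-HIT, MISS, VC-HIT]

  [0] addr=0x1a blk=6 s=0: MISS | VC []
  [1] addr=0x19 blk=6 s=0: L1-HIT | VC []
  [2] addr=0x1a blk=6 s=0: L1-HIT | VC []
  [3] addr=0x18 blk=6 s=0: L1-HIT | VC []
  [4] addr=0x19 blk=6 s=0: L1-HIT | VC []
  [5] addr=0x8 blk=2 s=0: MISS | VC [6]
  [6] addr=0x19 blk=6 s=0: VC-HIT | VC [2]
  [7] addr=0x19 blk=6 s=0: L1-HIT | VC [2]
  [8] addr=0x18 blk=6 s=0: L1-HIT | VC [2]
  [9] addr=0x1b blk=6 s=0: L1-HIT | VC [2]
  [10] addr=0x1b blk=6 s=0: L1-HIT | VC [2]
  [11] addr=0xa blk=2 s=0: VC-HIT | VC [6]
  [12] addr=0x10 blk=4 s=0: MISS | VC [6, 2]
  [13] addr=0xb blk=2 s=0: VC-HIT | VC [6, 4]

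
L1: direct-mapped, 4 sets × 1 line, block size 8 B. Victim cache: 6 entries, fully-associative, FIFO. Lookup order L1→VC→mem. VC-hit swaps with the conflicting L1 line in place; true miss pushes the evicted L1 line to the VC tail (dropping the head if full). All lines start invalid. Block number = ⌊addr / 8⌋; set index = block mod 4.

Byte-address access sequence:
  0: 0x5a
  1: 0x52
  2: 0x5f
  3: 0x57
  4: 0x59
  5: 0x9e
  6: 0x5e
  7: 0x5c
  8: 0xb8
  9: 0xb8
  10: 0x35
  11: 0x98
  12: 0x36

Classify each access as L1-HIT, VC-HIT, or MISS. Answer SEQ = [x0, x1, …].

SEQ = [MISS, MISS, L1-HIT, L1-HIT, L1-HIT, MISS, VC-HIT, L1-HIT, MISS, L1-HIT, MISS, VC-HIT, L1-HIT]

0: 0x5a (blk 11, set 3) → MISS  vc=[]
1: 0x52 (blk 10, set 2) → MISS  vc=[]
2: 0x5f (blk 11, set 3) → L1-HIT  vc=[]
3: 0x57 (blk 10, set 2) → L1-HIT  vc=[]
4: 0x59 (blk 11, set 3) → L1-HIT  vc=[]
5: 0x9e (blk 19, set 3) → MISS  vc=[11]
6: 0x5e (blk 11, set 3) → VC-HIT  vc=[19]
7: 0x5c (blk 11, set 3) → L1-HIT  vc=[19]
8: 0xb8 (blk 23, set 3) → MISS  vc=[19, 11]
9: 0xb8 (blk 23, set 3) → L1-HIT  vc=[19, 11]
10: 0x35 (blk 6, set 2) → MISS  vc=[19, 11, 10]
11: 0x98 (blk 19, set 3) → VC-HIT  vc=[23, 11, 10]
12: 0x36 (blk 6, set 2) → L1-HIT  vc=[23, 11, 10]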